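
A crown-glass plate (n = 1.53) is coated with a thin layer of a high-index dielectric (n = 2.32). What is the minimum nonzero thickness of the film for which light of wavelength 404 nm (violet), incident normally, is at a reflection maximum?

43.5 nm

Top surface (1.0 → 2.32): reflection off a higher-index medium gives a half-wave phase shift.
At the lower boundary (n = 2.32 to n = 1.53) the reflected ray undergoes no phase shift.
Exactly one π shift → a net half-wave offset.
For maximum reflection here: 2 n t = (m + ½) λ.
Minimum at m = 0: t = λ / (4 n) = 404 / (4 × 2.32) = 43.5 nm.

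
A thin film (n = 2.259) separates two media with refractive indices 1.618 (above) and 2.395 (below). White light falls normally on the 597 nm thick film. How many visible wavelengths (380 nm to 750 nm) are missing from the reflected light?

3

Top surface (1.618 → 2.259): reflection off a higher-index medium gives a half-wave phase shift.
Ray reflecting at the bottom interface goes from n = 2.259 toward n = 2.395: a half-wave phase shift.
The two reflections carry the same phase change, so no net offset.
With no net inversion, destructive interference in reflection requires 2 n t = (m + ½) λ.
λ = 2 n t / (m + ½) = 2697 / (m + ½) nm.
m=3: 771 nm (IR); m=4: 599 nm (visible); m=5: 490 nm (visible); m=6: 415 nm (visible); m=7: 360 nm (UV).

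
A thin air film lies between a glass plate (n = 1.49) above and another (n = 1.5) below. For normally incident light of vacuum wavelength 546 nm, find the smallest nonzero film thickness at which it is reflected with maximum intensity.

137 nm

Ray reflecting at the top interface goes from n = 1.49 toward n = 1.0: no phase shift.
Ray reflecting at the bottom interface goes from n = 1.0 toward n = 1.5: a half-wave phase shift.
Net: one phase inversion between the two reflected rays.
For strong reflection here: 2 n t = (m + ½) λ.
Minimum at m = 0: t = λ / (4 n) = 546 / (4 × 1.0) = 137 nm.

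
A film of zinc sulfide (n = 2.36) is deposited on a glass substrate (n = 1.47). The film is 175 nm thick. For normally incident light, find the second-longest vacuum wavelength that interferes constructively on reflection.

551 nm

Ray reflecting at the top interface goes from n = 1.0 toward n = 2.36: a half-wave phase shift.
At the lower boundary (n = 2.36 to n = 1.47) the reflected ray undergoes no phase shift.
The two reflections differ by half a wavelength.
For strong reflection here: 2 n t = (m + ½) λ.
λ = 2 n t / (m + ½). The second-longest wavelength is m = 1: λ = 2 × 2.36 × 175 / 1.50 = 551 nm.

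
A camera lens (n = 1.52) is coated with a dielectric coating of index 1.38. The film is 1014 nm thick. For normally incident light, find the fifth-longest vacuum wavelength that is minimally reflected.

622 nm

Top surface (1.0 → 1.38): reflection off a higher-index medium gives a half-wave phase shift.
Bottom surface (1.38 → 1.52): reflection off a higher-index medium gives a half-wave phase shift.
Net: no relative phase inversion (both shifts match).
So the condition for destructive reflection is 2 n t = (m + ½) λ.
λ = 2 n t / (m + ½). The fifth-longest wavelength is m = 4: λ = 2 × 1.38 × 1014 / 4.50 = 622 nm.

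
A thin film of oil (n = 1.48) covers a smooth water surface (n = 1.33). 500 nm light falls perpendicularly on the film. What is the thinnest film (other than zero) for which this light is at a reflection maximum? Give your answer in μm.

Top surface (1.0 → 1.48): reflection off a higher-index medium gives a half-wave phase shift.
Ray reflecting at the bottom interface goes from n = 1.48 toward n = 1.33: no phase shift.
Exactly one π shift → a net half-wave offset.
With one net inversion, constructive interference in reflection requires 2 n t = (m + ½) λ.
Minimum at m = 0: t = λ / (4 n) = 500 / (4 × 1.48) = 84.5 nm.

0.0845 μm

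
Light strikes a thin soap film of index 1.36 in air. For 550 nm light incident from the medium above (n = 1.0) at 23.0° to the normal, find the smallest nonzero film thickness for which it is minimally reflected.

211 nm

At the upper boundary (n = 1.0 to n = 1.36) the reflected ray undergoes a half-wave phase shift.
Ray reflecting at the bottom interface goes from n = 1.36 toward n = 1.0: no phase shift.
The two reflections differ by half a wavelength.
For dark reflection here: 2 n t cos θ_r = m λ.
Snell's law: 1.0 sin 23.0° = 1.36 sin θ_r → sin θ_r = 0.287, cos θ_r = 0.958.
Minimum nonzero at m = 1: t = λ / (2 n cos θ_r) = 550 / (2 × 1.36 × 0.958) = 211 nm.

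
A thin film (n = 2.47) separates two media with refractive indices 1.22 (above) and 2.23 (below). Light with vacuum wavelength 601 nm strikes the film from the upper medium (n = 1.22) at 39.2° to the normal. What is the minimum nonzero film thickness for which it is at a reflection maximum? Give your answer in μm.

0.0640 μm

Top surface (1.22 → 2.47): reflection off a higher-index medium gives a half-wave phase shift.
Ray reflecting at the bottom interface goes from n = 2.47 toward n = 2.23: no phase shift.
Net: one phase inversion between the two reflected rays.
With one net inversion, constructive interference in reflection requires 2 n t cos θ_r = (m + ½) λ.
Snell's law: 1.22 sin 39.2° = 2.47 sin θ_r → sin θ_r = 0.312, cos θ_r = 0.950.
Minimum at m = 0: t = λ / (4 n cos θ_r) = 601 / (4 × 2.47 × 0.950) = 64.0 nm.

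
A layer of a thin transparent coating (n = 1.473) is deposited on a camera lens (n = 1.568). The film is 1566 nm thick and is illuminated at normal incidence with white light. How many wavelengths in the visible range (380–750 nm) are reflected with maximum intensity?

At the upper boundary (n = 1.0 to n = 1.473) the reflected ray undergoes a half-wave phase shift.
At the lower boundary (n = 1.473 to n = 1.568) the reflected ray undergoes a half-wave phase shift.
Zero or two π shifts → no net half-wave offset.
With no net inversion, constructive interference in reflection requires 2 n t = m λ.
λ = 2 n t / m = 4613 / m nm.
m=6: 769 nm (IR); m=7: 659 nm (visible); m=8: 577 nm (visible); m=9: 513 nm (visible); m=10: 461 nm (visible); m=11: 419 nm (visible); m=12: 384 nm (visible); m=13: 355 nm (UV).

6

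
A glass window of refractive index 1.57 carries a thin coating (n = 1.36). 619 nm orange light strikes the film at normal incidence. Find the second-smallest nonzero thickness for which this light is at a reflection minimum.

At the upper boundary (n = 1.0 to n = 1.36) the reflected ray undergoes a half-wave phase shift.
At the lower boundary (n = 1.36 to n = 1.57) the reflected ray undergoes a half-wave phase shift.
Net: no relative phase inversion (both shifts match).
For minimum reflection here: 2 n t = (m + ½) λ.
The second-smallest nonzero thickness corresponds to m = 1: t = (m + ½) λ / (2 n) = 1.50 × 619 / (2 × 1.36) = 341 nm.

341 nm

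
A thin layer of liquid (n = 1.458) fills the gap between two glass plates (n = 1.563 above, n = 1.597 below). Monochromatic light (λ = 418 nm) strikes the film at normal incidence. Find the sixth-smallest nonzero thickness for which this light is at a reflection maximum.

Ray reflecting at the top interface goes from n = 1.563 toward n = 1.458: no phase shift.
Ray reflecting at the bottom interface goes from n = 1.458 toward n = 1.597: a half-wave phase shift.
Net: one phase inversion between the two reflected rays.
With one net inversion, constructive interference in reflection requires 2 n t = (m + ½) λ.
The sixth-smallest nonzero thickness corresponds to m = 5: t = (m + ½) λ / (2 n) = 5.50 × 418 / (2 × 1.458) = 788 nm.

788 nm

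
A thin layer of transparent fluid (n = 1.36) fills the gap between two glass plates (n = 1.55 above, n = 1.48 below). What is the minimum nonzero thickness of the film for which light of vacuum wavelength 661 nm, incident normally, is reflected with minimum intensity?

At the upper boundary (n = 1.55 to n = 1.36) the reflected ray undergoes no phase shift.
Ray reflecting at the bottom interface goes from n = 1.36 toward n = 1.48: a half-wave phase shift.
Net: one phase inversion between the two reflected rays.
For weak reflection here: 2 n t = m λ.
Minimum nonzero at m = 1: t = λ / (2 n) = 661 / (2 × 1.36) = 243 nm.

243 nm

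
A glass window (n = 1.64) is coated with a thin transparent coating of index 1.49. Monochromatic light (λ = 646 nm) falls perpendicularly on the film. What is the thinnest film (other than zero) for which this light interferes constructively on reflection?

Ray reflecting at the top interface goes from n = 1.0 toward n = 1.49: a half-wave phase shift.
Ray reflecting at the bottom interface goes from n = 1.49 toward n = 1.64: a half-wave phase shift.
Net: no relative phase inversion (both shifts match).
So the condition for constructive reflection is 2 n t = m λ.
Minimum nonzero at m = 1: t = λ / (2 n) = 646 / (2 × 1.49) = 217 nm.

217 nm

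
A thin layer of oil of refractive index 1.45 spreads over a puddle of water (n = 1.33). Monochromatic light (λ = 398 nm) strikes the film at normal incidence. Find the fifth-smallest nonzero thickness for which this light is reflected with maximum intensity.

618 nm

Top surface (1.0 → 1.45): reflection off a higher-index medium gives a half-wave phase shift.
Ray reflecting at the bottom interface goes from n = 1.45 toward n = 1.33: no phase shift.
Exactly one π shift → a net half-wave offset.
So the condition for constructive reflection is 2 n t = (m + ½) λ.
The fifth-smallest nonzero thickness corresponds to m = 4: t = (m + ½) λ / (2 n) = 4.50 × 398 / (2 × 1.45) = 618 nm.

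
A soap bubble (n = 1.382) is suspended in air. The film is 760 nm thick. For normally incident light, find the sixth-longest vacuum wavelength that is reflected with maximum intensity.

Top surface (1.0 → 1.382): reflection off a higher-index medium gives a half-wave phase shift.
Ray reflecting at the bottom interface goes from n = 1.382 toward n = 1.0: no phase shift.
Net: one phase inversion between the two reflected rays.
With one net inversion, constructive interference in reflection requires 2 n t = (m + ½) λ.
λ = 2 n t / (m + ½). The sixth-longest wavelength is m = 5: λ = 2 × 1.382 × 760 / 5.50 = 382 nm.

382 nm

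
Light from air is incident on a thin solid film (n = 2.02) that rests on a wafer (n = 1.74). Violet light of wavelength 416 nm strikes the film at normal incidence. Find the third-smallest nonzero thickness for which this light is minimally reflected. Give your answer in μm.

Ray reflecting at the top interface goes from n = 1.0 toward n = 2.02: a half-wave phase shift.
Bottom surface (2.02 → 1.74): reflection off a lower-index medium gives no phase shift.
The two reflections differ by half a wavelength.
So the condition for destructive reflection is 2 n t = m λ.
The third-smallest nonzero thickness corresponds to m = 3: t = m λ / (2 n) = 3.00 × 416 / (2 × 2.02) = 309 nm.

0.309 μm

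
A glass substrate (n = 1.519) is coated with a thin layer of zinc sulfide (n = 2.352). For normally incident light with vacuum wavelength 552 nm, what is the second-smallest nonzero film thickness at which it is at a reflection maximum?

Ray reflecting at the top interface goes from n = 1.0 toward n = 2.352: a half-wave phase shift.
Bottom surface (2.352 → 1.519): reflection off a lower-index medium gives no phase shift.
Net: one phase inversion between the two reflected rays.
So the condition for constructive reflection is 2 n t = (m + ½) λ.
The second-smallest nonzero thickness corresponds to m = 1: t = (m + ½) λ / (2 n) = 1.50 × 552 / (2 × 2.352) = 176 nm.

176 nm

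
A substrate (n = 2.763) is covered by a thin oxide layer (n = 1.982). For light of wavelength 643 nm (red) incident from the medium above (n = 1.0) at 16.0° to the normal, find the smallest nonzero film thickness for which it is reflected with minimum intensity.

Top surface (1.0 → 1.982): reflection off a higher-index medium gives a half-wave phase shift.
At the lower boundary (n = 1.982 to n = 2.763) the reflected ray undergoes a half-wave phase shift.
Net: no relative phase inversion (both shifts match).
For dark reflection here: 2 n t cos θ_r = (m + ½) λ.
Snell's law: 1.0 sin 16.0° = 1.982 sin θ_r → sin θ_r = 0.139, cos θ_r = 0.990.
Minimum at m = 0: t = λ / (4 n cos θ_r) = 643 / (4 × 1.982 × 0.990) = 81.9 nm.

81.9 nm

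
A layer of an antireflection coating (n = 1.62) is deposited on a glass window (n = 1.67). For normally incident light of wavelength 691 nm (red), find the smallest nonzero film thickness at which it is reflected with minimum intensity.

At the upper boundary (n = 1.0 to n = 1.62) the reflected ray undergoes a half-wave phase shift.
At the lower boundary (n = 1.62 to n = 1.67) the reflected ray undergoes a half-wave phase shift.
Net: no relative phase inversion (both shifts match).
So the condition for destructive reflection is 2 n t = (m + ½) λ.
Minimum at m = 0: t = λ / (4 n) = 691 / (4 × 1.62) = 107 nm.

107 nm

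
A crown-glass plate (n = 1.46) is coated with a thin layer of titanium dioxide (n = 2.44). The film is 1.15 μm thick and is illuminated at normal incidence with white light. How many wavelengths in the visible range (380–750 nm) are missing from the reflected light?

Top surface (1.0 → 2.44): reflection off a higher-index medium gives a half-wave phase shift.
At the lower boundary (n = 2.44 to n = 1.46) the reflected ray undergoes no phase shift.
The two reflections differ by half a wavelength.
So the condition for destructive reflection is 2 n t = m λ.
λ = 2 n t / m = 5612 / m nm.
m=7: 802 nm (IR); m=8: 702 nm (visible); m=9: 624 nm (visible); m=10: 561 nm (visible); m=11: 510 nm (visible); m=12: 468 nm (visible); m=13: 432 nm (visible); m=14: 401 nm (visible); m=15: 374 nm (UV).

7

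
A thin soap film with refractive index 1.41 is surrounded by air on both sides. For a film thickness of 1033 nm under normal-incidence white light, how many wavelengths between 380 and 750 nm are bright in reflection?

4

Top surface (1.0 → 1.41): reflection off a higher-index medium gives a half-wave phase shift.
At the lower boundary (n = 1.41 to n = 1.0) the reflected ray undergoes no phase shift.
Net: one phase inversion between the two reflected rays.
With one net inversion, constructive interference in reflection requires 2 n t = (m + ½) λ.
λ = 2 n t / (m + ½) = 2913 / (m + ½) nm.
m=3: 832 nm (IR); m=4: 647 nm (visible); m=5: 530 nm (visible); m=6: 448 nm (visible); m=7: 388 nm (visible); m=8: 343 nm (UV).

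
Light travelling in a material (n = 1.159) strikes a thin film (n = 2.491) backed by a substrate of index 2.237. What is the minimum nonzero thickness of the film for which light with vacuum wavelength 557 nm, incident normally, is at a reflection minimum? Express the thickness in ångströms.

Top surface (1.159 → 2.491): reflection off a higher-index medium gives a half-wave phase shift.
Bottom surface (2.491 → 2.237): reflection off a lower-index medium gives no phase shift.
The two reflections differ by half a wavelength.
So the condition for destructive reflection is 2 n t = m λ.
Minimum nonzero at m = 1: t = λ / (2 n) = 557 / (2 × 2.491) = 112 nm.

1118 Å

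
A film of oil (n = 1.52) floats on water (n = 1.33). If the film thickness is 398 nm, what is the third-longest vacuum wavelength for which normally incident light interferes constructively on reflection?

Ray reflecting at the top interface goes from n = 1.0 toward n = 1.52: a half-wave phase shift.
Bottom surface (1.52 → 1.33): reflection off a lower-index medium gives no phase shift.
Net: one phase inversion between the two reflected rays.
For maximum reflection here: 2 n t = (m + ½) λ.
λ = 2 n t / (m + ½). The third-longest wavelength is m = 2: λ = 2 × 1.52 × 398 / 2.50 = 484 nm.

484 nm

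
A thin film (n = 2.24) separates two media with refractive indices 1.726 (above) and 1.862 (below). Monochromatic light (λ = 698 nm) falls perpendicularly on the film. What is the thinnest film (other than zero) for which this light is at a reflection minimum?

Top surface (1.726 → 2.24): reflection off a higher-index medium gives a half-wave phase shift.
Bottom surface (2.24 → 1.862): reflection off a lower-index medium gives no phase shift.
The two reflections differ by half a wavelength.
With one net inversion, destructive interference in reflection requires 2 n t = m λ.
Minimum nonzero at m = 1: t = λ / (2 n) = 698 / (2 × 2.24) = 156 nm.

156 nm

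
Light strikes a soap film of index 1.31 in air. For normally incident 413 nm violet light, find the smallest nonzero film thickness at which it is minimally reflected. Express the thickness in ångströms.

At the upper boundary (n = 1.0 to n = 1.31) the reflected ray undergoes a half-wave phase shift.
Ray reflecting at the bottom interface goes from n = 1.31 toward n = 1.0: no phase shift.
The two reflections differ by half a wavelength.
So the condition for destructive reflection is 2 n t = m λ.
Minimum nonzero at m = 1: t = λ / (2 n) = 413 / (2 × 1.31) = 158 nm.

1576 Å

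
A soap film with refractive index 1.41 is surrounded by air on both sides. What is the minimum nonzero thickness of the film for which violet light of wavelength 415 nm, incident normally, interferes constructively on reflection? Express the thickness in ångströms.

At the upper boundary (n = 1.0 to n = 1.41) the reflected ray undergoes a half-wave phase shift.
Bottom surface (1.41 → 1.0): reflection off a lower-index medium gives no phase shift.
The two reflections differ by half a wavelength.
With one net inversion, constructive interference in reflection requires 2 n t = (m + ½) λ.
Minimum at m = 0: t = λ / (4 n) = 415 / (4 × 1.41) = 73.6 nm.

736 Å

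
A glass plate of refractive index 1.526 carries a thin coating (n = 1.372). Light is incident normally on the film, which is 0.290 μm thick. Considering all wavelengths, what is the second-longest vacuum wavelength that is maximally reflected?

Top surface (1.0 → 1.372): reflection off a higher-index medium gives a half-wave phase shift.
Ray reflecting at the bottom interface goes from n = 1.372 toward n = 1.526: a half-wave phase shift.
The two reflections carry the same phase change, so no net offset.
So the condition for constructive reflection is 2 n t = m λ.
λ = 2 n t / m. The second-longest wavelength is m = 2: λ = 2 × 1.372 × 290 / 2.00 = 398 nm.

398 nm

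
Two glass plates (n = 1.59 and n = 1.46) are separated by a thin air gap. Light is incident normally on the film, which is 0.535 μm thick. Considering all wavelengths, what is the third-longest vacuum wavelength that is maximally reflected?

428 nm

At the upper boundary (n = 1.59 to n = 1.0) the reflected ray undergoes no phase shift.
At the lower boundary (n = 1.0 to n = 1.46) the reflected ray undergoes a half-wave phase shift.
Exactly one π shift → a net half-wave offset.
For bright reflection here: 2 n t = (m + ½) λ.
λ = 2 n t / (m + ½). The third-longest wavelength is m = 2: λ = 2 × 1.0 × 535 / 2.50 = 428 nm.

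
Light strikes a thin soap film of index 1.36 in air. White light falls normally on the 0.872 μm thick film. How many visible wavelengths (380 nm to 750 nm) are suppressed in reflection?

3

At the upper boundary (n = 1.0 to n = 1.36) the reflected ray undergoes a half-wave phase shift.
Ray reflecting at the bottom interface goes from n = 1.36 toward n = 1.0: no phase shift.
Exactly one π shift → a net half-wave offset.
So the condition for destructive reflection is 2 n t = m λ.
λ = 2 n t / m = 2372 / m nm.
m=3: 791 nm (IR); m=4: 593 nm (visible); m=5: 474 nm (visible); m=6: 395 nm (visible); m=7: 339 nm (UV).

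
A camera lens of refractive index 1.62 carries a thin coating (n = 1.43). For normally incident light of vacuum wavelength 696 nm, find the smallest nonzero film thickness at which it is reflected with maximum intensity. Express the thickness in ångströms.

Top surface (1.0 → 1.43): reflection off a higher-index medium gives a half-wave phase shift.
At the lower boundary (n = 1.43 to n = 1.62) the reflected ray undergoes a half-wave phase shift.
Zero or two π shifts → no net half-wave offset.
So the condition for constructive reflection is 2 n t = m λ.
Minimum nonzero at m = 1: t = λ / (2 n) = 696 / (2 × 1.43) = 243 nm.

2434 Å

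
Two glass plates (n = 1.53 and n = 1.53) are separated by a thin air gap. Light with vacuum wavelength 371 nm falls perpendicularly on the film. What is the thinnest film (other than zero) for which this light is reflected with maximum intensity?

92.8 nm

Top surface (1.53 → 1.0): reflection off a lower-index medium gives no phase shift.
Ray reflecting at the bottom interface goes from n = 1.0 toward n = 1.53: a half-wave phase shift.
The two reflections differ by half a wavelength.
With one net inversion, constructive interference in reflection requires 2 n t = (m + ½) λ.
Minimum at m = 0: t = λ / (4 n) = 371 / (4 × 1.0) = 92.8 nm.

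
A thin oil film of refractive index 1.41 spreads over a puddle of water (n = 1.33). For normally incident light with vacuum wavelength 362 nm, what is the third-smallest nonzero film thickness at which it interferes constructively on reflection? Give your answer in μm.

Top surface (1.0 → 1.41): reflection off a higher-index medium gives a half-wave phase shift.
At the lower boundary (n = 1.41 to n = 1.33) the reflected ray undergoes no phase shift.
Exactly one π shift → a net half-wave offset.
So the condition for constructive reflection is 2 n t = (m + ½) λ.
The third-smallest nonzero thickness corresponds to m = 2: t = (m + ½) λ / (2 n) = 2.50 × 362 / (2 × 1.41) = 321 nm.

0.321 μm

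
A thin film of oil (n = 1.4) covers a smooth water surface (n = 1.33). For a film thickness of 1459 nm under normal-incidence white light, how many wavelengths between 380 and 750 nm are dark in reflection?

5

Ray reflecting at the top interface goes from n = 1.0 toward n = 1.4: a half-wave phase shift.
Ray reflecting at the bottom interface goes from n = 1.4 toward n = 1.33: no phase shift.
Exactly one π shift → a net half-wave offset.
For weak reflection here: 2 n t = m λ.
λ = 2 n t / m = 4085 / m nm.
m=5: 817 nm (IR); m=6: 681 nm (visible); m=7: 584 nm (visible); m=8: 511 nm (visible); m=9: 454 nm (visible); m=10: 409 nm (visible); m=11: 371 nm (UV).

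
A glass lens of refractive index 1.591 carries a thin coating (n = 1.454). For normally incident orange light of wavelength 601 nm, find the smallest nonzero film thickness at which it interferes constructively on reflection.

207 nm

Ray reflecting at the top interface goes from n = 1.0 toward n = 1.454: a half-wave phase shift.
At the lower boundary (n = 1.454 to n = 1.591) the reflected ray undergoes a half-wave phase shift.
The two reflections carry the same phase change, so no net offset.
For strong reflection here: 2 n t = m λ.
Minimum nonzero at m = 1: t = λ / (2 n) = 601 / (2 × 1.454) = 207 nm.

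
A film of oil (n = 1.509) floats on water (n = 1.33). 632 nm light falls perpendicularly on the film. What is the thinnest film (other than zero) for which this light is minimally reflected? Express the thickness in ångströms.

Ray reflecting at the top interface goes from n = 1.0 toward n = 1.509: a half-wave phase shift.
At the lower boundary (n = 1.509 to n = 1.33) the reflected ray undergoes no phase shift.
The two reflections differ by half a wavelength.
For dark reflection here: 2 n t = m λ.
Minimum nonzero at m = 1: t = λ / (2 n) = 632 / (2 × 1.509) = 209 nm.

2094 Å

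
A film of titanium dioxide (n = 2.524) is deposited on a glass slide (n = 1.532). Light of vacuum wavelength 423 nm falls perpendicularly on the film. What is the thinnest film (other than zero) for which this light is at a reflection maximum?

Ray reflecting at the top interface goes from n = 1.0 toward n = 2.524: a half-wave phase shift.
Bottom surface (2.524 → 1.532): reflection off a lower-index medium gives no phase shift.
The two reflections differ by half a wavelength.
For bright reflection here: 2 n t = (m + ½) λ.
Minimum at m = 0: t = λ / (4 n) = 423 / (4 × 2.524) = 41.9 nm.

41.9 nm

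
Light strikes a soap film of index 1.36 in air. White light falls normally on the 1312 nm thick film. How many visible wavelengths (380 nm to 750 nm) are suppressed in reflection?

At the upper boundary (n = 1.0 to n = 1.36) the reflected ray undergoes a half-wave phase shift.
Ray reflecting at the bottom interface goes from n = 1.36 toward n = 1.0: no phase shift.
Exactly one π shift → a net half-wave offset.
For weak reflection here: 2 n t = m λ.
λ = 2 n t / m = 3569 / m nm.
m=4: 892 nm (IR); m=5: 714 nm (visible); m=6: 595 nm (visible); m=7: 510 nm (visible); m=8: 446 nm (visible); m=9: 397 nm (visible); m=10: 357 nm (UV).

5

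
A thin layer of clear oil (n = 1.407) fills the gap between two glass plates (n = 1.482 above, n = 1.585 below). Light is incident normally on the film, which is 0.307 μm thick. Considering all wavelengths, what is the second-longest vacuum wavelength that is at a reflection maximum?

Ray reflecting at the top interface goes from n = 1.482 toward n = 1.407: no phase shift.
Ray reflecting at the bottom interface goes from n = 1.407 toward n = 1.585: a half-wave phase shift.
The two reflections differ by half a wavelength.
For strong reflection here: 2 n t = (m + ½) λ.
λ = 2 n t / (m + ½). The second-longest wavelength is m = 1: λ = 2 × 1.407 × 307 / 1.50 = 576 nm.

576 nm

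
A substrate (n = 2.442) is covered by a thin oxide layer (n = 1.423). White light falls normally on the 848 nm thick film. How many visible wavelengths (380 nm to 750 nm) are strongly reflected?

3

Ray reflecting at the top interface goes from n = 1.0 toward n = 1.423: a half-wave phase shift.
Ray reflecting at the bottom interface goes from n = 1.423 toward n = 2.442: a half-wave phase shift.
Net: no relative phase inversion (both shifts match).
With no net inversion, constructive interference in reflection requires 2 n t = m λ.
λ = 2 n t / m = 2413 / m nm.
m=3: 804 nm (IR); m=4: 603 nm (visible); m=5: 483 nm (visible); m=6: 402 nm (visible); m=7: 345 nm (UV).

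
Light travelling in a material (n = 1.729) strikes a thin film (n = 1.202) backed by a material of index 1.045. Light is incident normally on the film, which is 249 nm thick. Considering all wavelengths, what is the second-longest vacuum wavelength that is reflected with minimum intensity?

At the upper boundary (n = 1.729 to n = 1.202) the reflected ray undergoes no phase shift.
At the lower boundary (n = 1.202 to n = 1.045) the reflected ray undergoes no phase shift.
Net: no relative phase inversion (both shifts match).
For minimum reflection here: 2 n t = (m + ½) λ.
λ = 2 n t / (m + ½). The second-longest wavelength is m = 1: λ = 2 × 1.202 × 249 / 1.50 = 399 nm.

399 nm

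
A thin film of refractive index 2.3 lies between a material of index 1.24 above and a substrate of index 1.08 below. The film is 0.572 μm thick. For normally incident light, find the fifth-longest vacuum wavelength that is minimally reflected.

526 nm

Ray reflecting at the top interface goes from n = 1.24 toward n = 2.3: a half-wave phase shift.
At the lower boundary (n = 2.3 to n = 1.08) the reflected ray undergoes no phase shift.
The two reflections differ by half a wavelength.
So the condition for destructive reflection is 2 n t = m λ.
λ = 2 n t / m. The fifth-longest wavelength is m = 5: λ = 2 × 2.3 × 572 / 5.00 = 526 nm.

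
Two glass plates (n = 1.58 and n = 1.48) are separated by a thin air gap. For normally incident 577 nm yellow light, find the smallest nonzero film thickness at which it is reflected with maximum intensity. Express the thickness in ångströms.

1443 Å

Top surface (1.58 → 1.0): reflection off a lower-index medium gives no phase shift.
Ray reflecting at the bottom interface goes from n = 1.0 toward n = 1.48: a half-wave phase shift.
Exactly one π shift → a net half-wave offset.
So the condition for constructive reflection is 2 n t = (m + ½) λ.
Minimum at m = 0: t = λ / (4 n) = 577 / (4 × 1.0) = 144 nm.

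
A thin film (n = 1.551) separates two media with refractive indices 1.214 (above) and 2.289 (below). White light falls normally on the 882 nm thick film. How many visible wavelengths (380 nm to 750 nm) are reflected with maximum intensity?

Ray reflecting at the top interface goes from n = 1.214 toward n = 1.551: a half-wave phase shift.
Ray reflecting at the bottom interface goes from n = 1.551 toward n = 2.289: a half-wave phase shift.
Zero or two π shifts → no net half-wave offset.
With no net inversion, constructive interference in reflection requires 2 n t = m λ.
λ = 2 n t / m = 2736 / m nm.
m=3: 912 nm (IR); m=4: 684 nm (visible); m=5: 547 nm (visible); m=6: 456 nm (visible); m=7: 391 nm (visible); m=8: 342 nm (UV).

4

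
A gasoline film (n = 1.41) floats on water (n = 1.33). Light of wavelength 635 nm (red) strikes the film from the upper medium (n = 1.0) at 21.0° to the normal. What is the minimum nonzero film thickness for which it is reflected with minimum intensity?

Top surface (1.0 → 1.41): reflection off a higher-index medium gives a half-wave phase shift.
At the lower boundary (n = 1.41 to n = 1.33) the reflected ray undergoes no phase shift.
Net: one phase inversion between the two reflected rays.
For dark reflection here: 2 n t cos θ_r = m λ.
Snell's law: 1.0 sin 21.0° = 1.41 sin θ_r → sin θ_r = 0.254, cos θ_r = 0.967.
Minimum nonzero at m = 1: t = λ / (2 n cos θ_r) = 635 / (2 × 1.41 × 0.967) = 233 nm.

233 nm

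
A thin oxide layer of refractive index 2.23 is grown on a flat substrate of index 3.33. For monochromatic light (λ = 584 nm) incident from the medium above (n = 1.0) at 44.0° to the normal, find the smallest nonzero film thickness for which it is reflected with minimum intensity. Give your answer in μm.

Ray reflecting at the top interface goes from n = 1.0 toward n = 2.23: a half-wave phase shift.
Ray reflecting at the bottom interface goes from n = 2.23 toward n = 3.33: a half-wave phase shift.
Zero or two π shifts → no net half-wave offset.
For minimum reflection here: 2 n t cos θ_r = (m + ½) λ.
Snell's law: 1.0 sin 44.0° = 2.23 sin θ_r → sin θ_r = 0.312, cos θ_r = 0.950.
Minimum at m = 0: t = λ / (4 n cos θ_r) = 584 / (4 × 2.23 × 0.950) = 68.9 nm.

0.0689 μm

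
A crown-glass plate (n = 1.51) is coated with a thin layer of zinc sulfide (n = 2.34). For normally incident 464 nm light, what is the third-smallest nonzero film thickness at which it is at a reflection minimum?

297 nm

Ray reflecting at the top interface goes from n = 1.0 toward n = 2.34: a half-wave phase shift.
Bottom surface (2.34 → 1.51): reflection off a lower-index medium gives no phase shift.
The two reflections differ by half a wavelength.
So the condition for destructive reflection is 2 n t = m λ.
The third-smallest nonzero thickness corresponds to m = 3: t = m λ / (2 n) = 3.00 × 464 / (2 × 2.34) = 297 nm.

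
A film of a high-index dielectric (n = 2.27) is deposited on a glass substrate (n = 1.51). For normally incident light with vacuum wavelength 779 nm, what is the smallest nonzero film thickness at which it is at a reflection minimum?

172 nm

Ray reflecting at the top interface goes from n = 1.0 toward n = 2.27: a half-wave phase shift.
At the lower boundary (n = 2.27 to n = 1.51) the reflected ray undergoes no phase shift.
Exactly one π shift → a net half-wave offset.
With one net inversion, destructive interference in reflection requires 2 n t = m λ.
The smallest nonzero thickness corresponds to m = 1: t = m λ / (2 n) = 1.00 × 779 / (2 × 2.27) = 172 nm.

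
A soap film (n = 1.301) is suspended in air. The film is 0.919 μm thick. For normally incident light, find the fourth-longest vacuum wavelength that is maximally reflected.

683 nm

Top surface (1.0 → 1.301): reflection off a higher-index medium gives a half-wave phase shift.
At the lower boundary (n = 1.301 to n = 1.0) the reflected ray undergoes no phase shift.
Exactly one π shift → a net half-wave offset.
So the condition for constructive reflection is 2 n t = (m + ½) λ.
λ = 2 n t / (m + ½). The fourth-longest wavelength is m = 3: λ = 2 × 1.301 × 919 / 3.50 = 683 nm.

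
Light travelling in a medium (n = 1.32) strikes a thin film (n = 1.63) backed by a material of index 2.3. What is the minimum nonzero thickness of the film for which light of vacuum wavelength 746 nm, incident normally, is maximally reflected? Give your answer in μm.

At the upper boundary (n = 1.32 to n = 1.63) the reflected ray undergoes a half-wave phase shift.
At the lower boundary (n = 1.63 to n = 2.3) the reflected ray undergoes a half-wave phase shift.
Zero or two π shifts → no net half-wave offset.
For strong reflection here: 2 n t = m λ.
Minimum nonzero at m = 1: t = λ / (2 n) = 746 / (2 × 1.63) = 229 nm.

0.229 μm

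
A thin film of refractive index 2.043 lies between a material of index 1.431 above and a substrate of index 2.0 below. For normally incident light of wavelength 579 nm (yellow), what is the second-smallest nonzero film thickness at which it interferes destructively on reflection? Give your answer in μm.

0.283 μm

At the upper boundary (n = 1.431 to n = 2.043) the reflected ray undergoes a half-wave phase shift.
At the lower boundary (n = 2.043 to n = 2.0) the reflected ray undergoes no phase shift.
Net: one phase inversion between the two reflected rays.
With one net inversion, destructive interference in reflection requires 2 n t = m λ.
The second-smallest nonzero thickness corresponds to m = 2: t = m λ / (2 n) = 2.00 × 579 / (2 × 2.043) = 283 nm.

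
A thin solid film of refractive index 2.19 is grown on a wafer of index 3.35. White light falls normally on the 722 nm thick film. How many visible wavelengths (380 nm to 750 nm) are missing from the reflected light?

4

Ray reflecting at the top interface goes from n = 1.0 toward n = 2.19: a half-wave phase shift.
Ray reflecting at the bottom interface goes from n = 2.19 toward n = 3.35: a half-wave phase shift.
The two reflections carry the same phase change, so no net offset.
So the condition for destructive reflection is 2 n t = (m + ½) λ.
λ = 2 n t / (m + ½) = 3162 / (m + ½) nm.
m=3: 904 nm (IR); m=4: 703 nm (visible); m=5: 575 nm (visible); m=6: 487 nm (visible); m=7: 422 nm (visible); m=8: 372 nm (UV).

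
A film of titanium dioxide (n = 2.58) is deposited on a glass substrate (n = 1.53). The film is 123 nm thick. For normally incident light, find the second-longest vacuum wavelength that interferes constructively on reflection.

Top surface (1.0 → 2.58): reflection off a higher-index medium gives a half-wave phase shift.
Ray reflecting at the bottom interface goes from n = 2.58 toward n = 1.53: no phase shift.
Net: one phase inversion between the two reflected rays.
For strong reflection here: 2 n t = (m + ½) λ.
λ = 2 n t / (m + ½). The second-longest wavelength is m = 1: λ = 2 × 2.58 × 123 / 1.50 = 423 nm.

423 nm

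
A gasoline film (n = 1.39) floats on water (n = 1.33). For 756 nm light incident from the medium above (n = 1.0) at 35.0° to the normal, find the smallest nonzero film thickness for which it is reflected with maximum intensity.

Top surface (1.0 → 1.39): reflection off a higher-index medium gives a half-wave phase shift.
Bottom surface (1.39 → 1.33): reflection off a lower-index medium gives no phase shift.
Exactly one π shift → a net half-wave offset.
For strong reflection here: 2 n t cos θ_r = (m + ½) λ.
Snell's law: 1.0 sin 35.0° = 1.39 sin θ_r → sin θ_r = 0.413, cos θ_r = 0.911.
Minimum at m = 0: t = λ / (4 n cos θ_r) = 756 / (4 × 1.39 × 0.911) = 149 nm.

149 nm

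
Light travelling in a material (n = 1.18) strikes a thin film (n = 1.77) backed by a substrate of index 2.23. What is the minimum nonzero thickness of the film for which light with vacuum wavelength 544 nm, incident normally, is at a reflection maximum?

Ray reflecting at the top interface goes from n = 1.18 toward n = 1.77: a half-wave phase shift.
Bottom surface (1.77 → 2.23): reflection off a higher-index medium gives a half-wave phase shift.
Net: no relative phase inversion (both shifts match).
For maximum reflection here: 2 n t = m λ.
Minimum nonzero at m = 1: t = λ / (2 n) = 544 / (2 × 1.77) = 154 nm.

154 nm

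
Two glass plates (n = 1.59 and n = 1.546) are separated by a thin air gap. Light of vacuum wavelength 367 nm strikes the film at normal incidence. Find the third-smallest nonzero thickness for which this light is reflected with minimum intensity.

551 nm

At the upper boundary (n = 1.59 to n = 1.0) the reflected ray undergoes no phase shift.
Ray reflecting at the bottom interface goes from n = 1.0 toward n = 1.546: a half-wave phase shift.
The two reflections differ by half a wavelength.
So the condition for destructive reflection is 2 n t = m λ.
The third-smallest nonzero thickness corresponds to m = 3: t = m λ / (2 n) = 3.00 × 367 / (2 × 1.0) = 551 nm.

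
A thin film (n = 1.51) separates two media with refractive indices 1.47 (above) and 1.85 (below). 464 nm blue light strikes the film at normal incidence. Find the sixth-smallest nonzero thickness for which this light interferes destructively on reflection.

845 nm

Ray reflecting at the top interface goes from n = 1.47 toward n = 1.51: a half-wave phase shift.
Bottom surface (1.51 → 1.85): reflection off a higher-index medium gives a half-wave phase shift.
Net: no relative phase inversion (both shifts match).
With no net inversion, destructive interference in reflection requires 2 n t = (m + ½) λ.
The sixth-smallest nonzero thickness corresponds to m = 5: t = (m + ½) λ / (2 n) = 5.50 × 464 / (2 × 1.51) = 845 nm.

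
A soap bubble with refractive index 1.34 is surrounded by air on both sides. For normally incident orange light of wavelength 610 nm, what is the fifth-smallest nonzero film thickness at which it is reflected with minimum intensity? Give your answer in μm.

At the upper boundary (n = 1.0 to n = 1.34) the reflected ray undergoes a half-wave phase shift.
At the lower boundary (n = 1.34 to n = 1.0) the reflected ray undergoes no phase shift.
Net: one phase inversion between the two reflected rays.
With one net inversion, destructive interference in reflection requires 2 n t = m λ.
The fifth-smallest nonzero thickness corresponds to m = 5: t = m λ / (2 n) = 5.00 × 610 / (2 × 1.34) = 1138 nm.

1.14 μm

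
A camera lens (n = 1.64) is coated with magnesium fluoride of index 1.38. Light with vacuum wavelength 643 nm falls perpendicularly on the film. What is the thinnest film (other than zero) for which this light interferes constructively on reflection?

233 nm

Ray reflecting at the top interface goes from n = 1.0 toward n = 1.38: a half-wave phase shift.
Bottom surface (1.38 → 1.64): reflection off a higher-index medium gives a half-wave phase shift.
Zero or two π shifts → no net half-wave offset.
So the condition for constructive reflection is 2 n t = m λ.
Minimum nonzero at m = 1: t = λ / (2 n) = 643 / (2 × 1.38) = 233 nm.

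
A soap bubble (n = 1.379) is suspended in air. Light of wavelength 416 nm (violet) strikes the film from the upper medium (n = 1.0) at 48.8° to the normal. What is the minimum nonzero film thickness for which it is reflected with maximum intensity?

Top surface (1.0 → 1.379): reflection off a higher-index medium gives a half-wave phase shift.
Ray reflecting at the bottom interface goes from n = 1.379 toward n = 1.0: no phase shift.
Exactly one π shift → a net half-wave offset.
So the condition for constructive reflection is 2 n t cos θ_r = (m + ½) λ.
Snell's law: 1.0 sin 48.8° = 1.379 sin θ_r → sin θ_r = 0.546, cos θ_r = 0.838.
Minimum at m = 0: t = λ / (4 n cos θ_r) = 416 / (4 × 1.379 × 0.838) = 90.0 nm.

90.0 nm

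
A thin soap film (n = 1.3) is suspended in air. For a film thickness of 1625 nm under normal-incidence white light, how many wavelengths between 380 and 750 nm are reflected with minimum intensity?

6

Top surface (1.0 → 1.3): reflection off a higher-index medium gives a half-wave phase shift.
Ray reflecting at the bottom interface goes from n = 1.3 toward n = 1.0: no phase shift.
Net: one phase inversion between the two reflected rays.
For weak reflection here: 2 n t = m λ.
λ = 2 n t / m = 4225 / m nm.
m=5: 845 nm (IR); m=6: 704 nm (visible); m=7: 604 nm (visible); m=8: 528 nm (visible); m=9: 469 nm (visible); m=10: 423 nm (visible); m=11: 384 nm (visible); m=12: 352 nm (UV).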